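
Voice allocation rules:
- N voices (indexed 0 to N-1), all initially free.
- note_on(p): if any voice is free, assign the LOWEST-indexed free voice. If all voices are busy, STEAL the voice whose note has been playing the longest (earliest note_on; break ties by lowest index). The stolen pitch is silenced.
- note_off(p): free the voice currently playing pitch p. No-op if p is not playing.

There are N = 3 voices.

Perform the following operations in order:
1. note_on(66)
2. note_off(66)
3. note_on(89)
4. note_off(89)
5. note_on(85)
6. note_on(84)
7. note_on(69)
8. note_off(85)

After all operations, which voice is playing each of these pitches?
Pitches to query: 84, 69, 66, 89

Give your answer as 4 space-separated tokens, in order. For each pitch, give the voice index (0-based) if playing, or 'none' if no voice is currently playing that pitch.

Answer: 1 2 none none

Derivation:
Op 1: note_on(66): voice 0 is free -> assigned | voices=[66 - -]
Op 2: note_off(66): free voice 0 | voices=[- - -]
Op 3: note_on(89): voice 0 is free -> assigned | voices=[89 - -]
Op 4: note_off(89): free voice 0 | voices=[- - -]
Op 5: note_on(85): voice 0 is free -> assigned | voices=[85 - -]
Op 6: note_on(84): voice 1 is free -> assigned | voices=[85 84 -]
Op 7: note_on(69): voice 2 is free -> assigned | voices=[85 84 69]
Op 8: note_off(85): free voice 0 | voices=[- 84 69]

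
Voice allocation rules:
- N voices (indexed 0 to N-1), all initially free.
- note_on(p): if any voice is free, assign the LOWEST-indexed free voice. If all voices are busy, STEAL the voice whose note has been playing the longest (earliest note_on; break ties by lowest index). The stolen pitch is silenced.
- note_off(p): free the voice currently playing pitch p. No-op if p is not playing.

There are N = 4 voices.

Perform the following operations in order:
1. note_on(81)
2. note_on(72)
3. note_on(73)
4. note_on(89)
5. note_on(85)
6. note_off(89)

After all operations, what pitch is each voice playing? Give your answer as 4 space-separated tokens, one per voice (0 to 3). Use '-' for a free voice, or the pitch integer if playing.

Answer: 85 72 73 -

Derivation:
Op 1: note_on(81): voice 0 is free -> assigned | voices=[81 - - -]
Op 2: note_on(72): voice 1 is free -> assigned | voices=[81 72 - -]
Op 3: note_on(73): voice 2 is free -> assigned | voices=[81 72 73 -]
Op 4: note_on(89): voice 3 is free -> assigned | voices=[81 72 73 89]
Op 5: note_on(85): all voices busy, STEAL voice 0 (pitch 81, oldest) -> assign | voices=[85 72 73 89]
Op 6: note_off(89): free voice 3 | voices=[85 72 73 -]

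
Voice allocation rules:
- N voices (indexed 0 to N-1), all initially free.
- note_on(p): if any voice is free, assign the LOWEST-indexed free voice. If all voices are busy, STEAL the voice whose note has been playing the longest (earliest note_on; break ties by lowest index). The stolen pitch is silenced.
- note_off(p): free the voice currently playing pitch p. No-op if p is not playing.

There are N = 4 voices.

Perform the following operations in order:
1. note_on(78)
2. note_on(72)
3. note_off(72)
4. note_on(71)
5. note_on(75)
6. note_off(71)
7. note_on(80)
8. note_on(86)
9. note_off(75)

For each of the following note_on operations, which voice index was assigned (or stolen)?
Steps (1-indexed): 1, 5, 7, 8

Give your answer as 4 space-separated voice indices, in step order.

Answer: 0 2 1 3

Derivation:
Op 1: note_on(78): voice 0 is free -> assigned | voices=[78 - - -]
Op 2: note_on(72): voice 1 is free -> assigned | voices=[78 72 - -]
Op 3: note_off(72): free voice 1 | voices=[78 - - -]
Op 4: note_on(71): voice 1 is free -> assigned | voices=[78 71 - -]
Op 5: note_on(75): voice 2 is free -> assigned | voices=[78 71 75 -]
Op 6: note_off(71): free voice 1 | voices=[78 - 75 -]
Op 7: note_on(80): voice 1 is free -> assigned | voices=[78 80 75 -]
Op 8: note_on(86): voice 3 is free -> assigned | voices=[78 80 75 86]
Op 9: note_off(75): free voice 2 | voices=[78 80 - 86]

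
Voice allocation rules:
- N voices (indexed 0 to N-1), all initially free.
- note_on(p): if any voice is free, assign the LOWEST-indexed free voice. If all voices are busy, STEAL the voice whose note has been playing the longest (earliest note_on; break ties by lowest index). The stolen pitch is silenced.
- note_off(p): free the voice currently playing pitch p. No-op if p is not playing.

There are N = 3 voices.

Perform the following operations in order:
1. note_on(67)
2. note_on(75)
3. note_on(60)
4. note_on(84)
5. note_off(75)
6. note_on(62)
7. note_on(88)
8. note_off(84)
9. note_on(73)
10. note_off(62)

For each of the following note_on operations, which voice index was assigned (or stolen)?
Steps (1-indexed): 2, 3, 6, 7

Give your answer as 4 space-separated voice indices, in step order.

Answer: 1 2 1 2

Derivation:
Op 1: note_on(67): voice 0 is free -> assigned | voices=[67 - -]
Op 2: note_on(75): voice 1 is free -> assigned | voices=[67 75 -]
Op 3: note_on(60): voice 2 is free -> assigned | voices=[67 75 60]
Op 4: note_on(84): all voices busy, STEAL voice 0 (pitch 67, oldest) -> assign | voices=[84 75 60]
Op 5: note_off(75): free voice 1 | voices=[84 - 60]
Op 6: note_on(62): voice 1 is free -> assigned | voices=[84 62 60]
Op 7: note_on(88): all voices busy, STEAL voice 2 (pitch 60, oldest) -> assign | voices=[84 62 88]
Op 8: note_off(84): free voice 0 | voices=[- 62 88]
Op 9: note_on(73): voice 0 is free -> assigned | voices=[73 62 88]
Op 10: note_off(62): free voice 1 | voices=[73 - 88]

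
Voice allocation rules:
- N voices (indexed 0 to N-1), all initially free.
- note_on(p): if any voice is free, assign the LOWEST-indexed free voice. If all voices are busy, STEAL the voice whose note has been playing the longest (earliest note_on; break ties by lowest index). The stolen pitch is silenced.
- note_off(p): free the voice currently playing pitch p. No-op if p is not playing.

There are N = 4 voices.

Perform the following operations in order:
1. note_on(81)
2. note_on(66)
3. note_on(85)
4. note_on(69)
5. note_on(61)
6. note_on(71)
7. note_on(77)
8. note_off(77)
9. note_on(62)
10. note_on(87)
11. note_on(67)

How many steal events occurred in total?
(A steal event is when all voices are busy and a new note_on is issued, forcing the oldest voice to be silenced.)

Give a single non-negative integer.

Op 1: note_on(81): voice 0 is free -> assigned | voices=[81 - - -]
Op 2: note_on(66): voice 1 is free -> assigned | voices=[81 66 - -]
Op 3: note_on(85): voice 2 is free -> assigned | voices=[81 66 85 -]
Op 4: note_on(69): voice 3 is free -> assigned | voices=[81 66 85 69]
Op 5: note_on(61): all voices busy, STEAL voice 0 (pitch 81, oldest) -> assign | voices=[61 66 85 69]
Op 6: note_on(71): all voices busy, STEAL voice 1 (pitch 66, oldest) -> assign | voices=[61 71 85 69]
Op 7: note_on(77): all voices busy, STEAL voice 2 (pitch 85, oldest) -> assign | voices=[61 71 77 69]
Op 8: note_off(77): free voice 2 | voices=[61 71 - 69]
Op 9: note_on(62): voice 2 is free -> assigned | voices=[61 71 62 69]
Op 10: note_on(87): all voices busy, STEAL voice 3 (pitch 69, oldest) -> assign | voices=[61 71 62 87]
Op 11: note_on(67): all voices busy, STEAL voice 0 (pitch 61, oldest) -> assign | voices=[67 71 62 87]

Answer: 5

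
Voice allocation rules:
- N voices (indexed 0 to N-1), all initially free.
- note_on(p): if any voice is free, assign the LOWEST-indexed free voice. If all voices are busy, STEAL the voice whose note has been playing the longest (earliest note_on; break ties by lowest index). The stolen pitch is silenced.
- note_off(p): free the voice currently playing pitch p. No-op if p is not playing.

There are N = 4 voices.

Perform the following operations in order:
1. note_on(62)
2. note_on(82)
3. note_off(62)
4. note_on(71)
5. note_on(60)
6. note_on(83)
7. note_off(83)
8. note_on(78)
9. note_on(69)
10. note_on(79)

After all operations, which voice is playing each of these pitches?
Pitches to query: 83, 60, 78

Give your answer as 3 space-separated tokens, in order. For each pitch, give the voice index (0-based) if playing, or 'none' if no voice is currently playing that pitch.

Answer: none 2 3

Derivation:
Op 1: note_on(62): voice 0 is free -> assigned | voices=[62 - - -]
Op 2: note_on(82): voice 1 is free -> assigned | voices=[62 82 - -]
Op 3: note_off(62): free voice 0 | voices=[- 82 - -]
Op 4: note_on(71): voice 0 is free -> assigned | voices=[71 82 - -]
Op 5: note_on(60): voice 2 is free -> assigned | voices=[71 82 60 -]
Op 6: note_on(83): voice 3 is free -> assigned | voices=[71 82 60 83]
Op 7: note_off(83): free voice 3 | voices=[71 82 60 -]
Op 8: note_on(78): voice 3 is free -> assigned | voices=[71 82 60 78]
Op 9: note_on(69): all voices busy, STEAL voice 1 (pitch 82, oldest) -> assign | voices=[71 69 60 78]
Op 10: note_on(79): all voices busy, STEAL voice 0 (pitch 71, oldest) -> assign | voices=[79 69 60 78]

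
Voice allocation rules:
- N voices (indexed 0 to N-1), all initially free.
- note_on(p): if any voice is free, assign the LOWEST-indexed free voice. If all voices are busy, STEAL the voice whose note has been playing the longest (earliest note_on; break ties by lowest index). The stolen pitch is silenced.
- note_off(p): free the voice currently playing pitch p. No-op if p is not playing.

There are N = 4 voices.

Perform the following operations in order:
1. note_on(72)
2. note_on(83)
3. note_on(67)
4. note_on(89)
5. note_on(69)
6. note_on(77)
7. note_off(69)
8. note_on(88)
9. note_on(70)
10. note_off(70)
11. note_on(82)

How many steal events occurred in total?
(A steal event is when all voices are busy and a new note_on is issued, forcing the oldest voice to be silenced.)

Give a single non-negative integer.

Answer: 3

Derivation:
Op 1: note_on(72): voice 0 is free -> assigned | voices=[72 - - -]
Op 2: note_on(83): voice 1 is free -> assigned | voices=[72 83 - -]
Op 3: note_on(67): voice 2 is free -> assigned | voices=[72 83 67 -]
Op 4: note_on(89): voice 3 is free -> assigned | voices=[72 83 67 89]
Op 5: note_on(69): all voices busy, STEAL voice 0 (pitch 72, oldest) -> assign | voices=[69 83 67 89]
Op 6: note_on(77): all voices busy, STEAL voice 1 (pitch 83, oldest) -> assign | voices=[69 77 67 89]
Op 7: note_off(69): free voice 0 | voices=[- 77 67 89]
Op 8: note_on(88): voice 0 is free -> assigned | voices=[88 77 67 89]
Op 9: note_on(70): all voices busy, STEAL voice 2 (pitch 67, oldest) -> assign | voices=[88 77 70 89]
Op 10: note_off(70): free voice 2 | voices=[88 77 - 89]
Op 11: note_on(82): voice 2 is free -> assigned | voices=[88 77 82 89]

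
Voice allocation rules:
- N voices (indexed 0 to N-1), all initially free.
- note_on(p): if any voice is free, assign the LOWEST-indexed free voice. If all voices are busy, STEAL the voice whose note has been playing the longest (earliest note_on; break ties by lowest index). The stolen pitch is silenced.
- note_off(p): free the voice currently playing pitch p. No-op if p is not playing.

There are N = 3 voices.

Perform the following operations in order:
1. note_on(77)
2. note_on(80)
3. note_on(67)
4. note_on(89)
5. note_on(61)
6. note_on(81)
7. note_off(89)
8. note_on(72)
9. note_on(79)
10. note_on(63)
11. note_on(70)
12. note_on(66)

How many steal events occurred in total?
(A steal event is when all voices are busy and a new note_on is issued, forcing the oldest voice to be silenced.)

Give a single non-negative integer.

Op 1: note_on(77): voice 0 is free -> assigned | voices=[77 - -]
Op 2: note_on(80): voice 1 is free -> assigned | voices=[77 80 -]
Op 3: note_on(67): voice 2 is free -> assigned | voices=[77 80 67]
Op 4: note_on(89): all voices busy, STEAL voice 0 (pitch 77, oldest) -> assign | voices=[89 80 67]
Op 5: note_on(61): all voices busy, STEAL voice 1 (pitch 80, oldest) -> assign | voices=[89 61 67]
Op 6: note_on(81): all voices busy, STEAL voice 2 (pitch 67, oldest) -> assign | voices=[89 61 81]
Op 7: note_off(89): free voice 0 | voices=[- 61 81]
Op 8: note_on(72): voice 0 is free -> assigned | voices=[72 61 81]
Op 9: note_on(79): all voices busy, STEAL voice 1 (pitch 61, oldest) -> assign | voices=[72 79 81]
Op 10: note_on(63): all voices busy, STEAL voice 2 (pitch 81, oldest) -> assign | voices=[72 79 63]
Op 11: note_on(70): all voices busy, STEAL voice 0 (pitch 72, oldest) -> assign | voices=[70 79 63]
Op 12: note_on(66): all voices busy, STEAL voice 1 (pitch 79, oldest) -> assign | voices=[70 66 63]

Answer: 7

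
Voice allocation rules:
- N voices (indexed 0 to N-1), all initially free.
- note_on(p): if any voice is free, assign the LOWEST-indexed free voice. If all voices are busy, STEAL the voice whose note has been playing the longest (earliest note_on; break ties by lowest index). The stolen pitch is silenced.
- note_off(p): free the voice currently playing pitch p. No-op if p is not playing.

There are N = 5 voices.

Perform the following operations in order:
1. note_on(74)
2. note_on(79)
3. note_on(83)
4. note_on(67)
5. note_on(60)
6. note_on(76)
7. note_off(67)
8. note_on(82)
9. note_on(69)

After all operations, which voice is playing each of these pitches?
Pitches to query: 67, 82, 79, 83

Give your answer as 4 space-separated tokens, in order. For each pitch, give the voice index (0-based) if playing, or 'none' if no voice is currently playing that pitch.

Answer: none 3 none 2

Derivation:
Op 1: note_on(74): voice 0 is free -> assigned | voices=[74 - - - -]
Op 2: note_on(79): voice 1 is free -> assigned | voices=[74 79 - - -]
Op 3: note_on(83): voice 2 is free -> assigned | voices=[74 79 83 - -]
Op 4: note_on(67): voice 3 is free -> assigned | voices=[74 79 83 67 -]
Op 5: note_on(60): voice 4 is free -> assigned | voices=[74 79 83 67 60]
Op 6: note_on(76): all voices busy, STEAL voice 0 (pitch 74, oldest) -> assign | voices=[76 79 83 67 60]
Op 7: note_off(67): free voice 3 | voices=[76 79 83 - 60]
Op 8: note_on(82): voice 3 is free -> assigned | voices=[76 79 83 82 60]
Op 9: note_on(69): all voices busy, STEAL voice 1 (pitch 79, oldest) -> assign | voices=[76 69 83 82 60]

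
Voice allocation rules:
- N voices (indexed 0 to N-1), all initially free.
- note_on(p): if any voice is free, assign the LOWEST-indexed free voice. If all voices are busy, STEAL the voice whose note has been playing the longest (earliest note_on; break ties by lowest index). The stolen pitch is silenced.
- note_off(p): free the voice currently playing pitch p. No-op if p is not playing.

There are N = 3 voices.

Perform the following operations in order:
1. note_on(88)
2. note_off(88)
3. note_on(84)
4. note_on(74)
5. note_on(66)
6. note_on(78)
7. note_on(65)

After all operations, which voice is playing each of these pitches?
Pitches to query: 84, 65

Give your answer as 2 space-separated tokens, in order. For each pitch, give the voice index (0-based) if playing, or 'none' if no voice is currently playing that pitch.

Op 1: note_on(88): voice 0 is free -> assigned | voices=[88 - -]
Op 2: note_off(88): free voice 0 | voices=[- - -]
Op 3: note_on(84): voice 0 is free -> assigned | voices=[84 - -]
Op 4: note_on(74): voice 1 is free -> assigned | voices=[84 74 -]
Op 5: note_on(66): voice 2 is free -> assigned | voices=[84 74 66]
Op 6: note_on(78): all voices busy, STEAL voice 0 (pitch 84, oldest) -> assign | voices=[78 74 66]
Op 7: note_on(65): all voices busy, STEAL voice 1 (pitch 74, oldest) -> assign | voices=[78 65 66]

Answer: none 1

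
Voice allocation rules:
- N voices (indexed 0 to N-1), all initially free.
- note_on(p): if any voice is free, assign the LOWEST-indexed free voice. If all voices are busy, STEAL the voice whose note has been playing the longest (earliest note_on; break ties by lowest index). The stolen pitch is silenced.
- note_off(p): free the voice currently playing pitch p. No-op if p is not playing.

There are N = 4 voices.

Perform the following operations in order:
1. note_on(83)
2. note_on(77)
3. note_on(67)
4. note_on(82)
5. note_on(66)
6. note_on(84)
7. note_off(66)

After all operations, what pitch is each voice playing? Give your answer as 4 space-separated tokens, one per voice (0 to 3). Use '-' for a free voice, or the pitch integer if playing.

Answer: - 84 67 82

Derivation:
Op 1: note_on(83): voice 0 is free -> assigned | voices=[83 - - -]
Op 2: note_on(77): voice 1 is free -> assigned | voices=[83 77 - -]
Op 3: note_on(67): voice 2 is free -> assigned | voices=[83 77 67 -]
Op 4: note_on(82): voice 3 is free -> assigned | voices=[83 77 67 82]
Op 5: note_on(66): all voices busy, STEAL voice 0 (pitch 83, oldest) -> assign | voices=[66 77 67 82]
Op 6: note_on(84): all voices busy, STEAL voice 1 (pitch 77, oldest) -> assign | voices=[66 84 67 82]
Op 7: note_off(66): free voice 0 | voices=[- 84 67 82]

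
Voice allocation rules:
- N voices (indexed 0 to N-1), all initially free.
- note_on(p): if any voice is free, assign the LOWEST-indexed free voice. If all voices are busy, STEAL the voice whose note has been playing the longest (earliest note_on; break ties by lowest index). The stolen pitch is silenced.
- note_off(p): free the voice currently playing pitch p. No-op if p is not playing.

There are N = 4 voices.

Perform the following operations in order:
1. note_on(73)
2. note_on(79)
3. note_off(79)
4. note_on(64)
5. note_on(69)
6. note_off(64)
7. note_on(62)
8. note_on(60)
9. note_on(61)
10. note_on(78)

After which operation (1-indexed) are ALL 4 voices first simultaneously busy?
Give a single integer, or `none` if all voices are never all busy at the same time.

Answer: 8

Derivation:
Op 1: note_on(73): voice 0 is free -> assigned | voices=[73 - - -]
Op 2: note_on(79): voice 1 is free -> assigned | voices=[73 79 - -]
Op 3: note_off(79): free voice 1 | voices=[73 - - -]
Op 4: note_on(64): voice 1 is free -> assigned | voices=[73 64 - -]
Op 5: note_on(69): voice 2 is free -> assigned | voices=[73 64 69 -]
Op 6: note_off(64): free voice 1 | voices=[73 - 69 -]
Op 7: note_on(62): voice 1 is free -> assigned | voices=[73 62 69 -]
Op 8: note_on(60): voice 3 is free -> assigned | voices=[73 62 69 60]
Op 9: note_on(61): all voices busy, STEAL voice 0 (pitch 73, oldest) -> assign | voices=[61 62 69 60]
Op 10: note_on(78): all voices busy, STEAL voice 2 (pitch 69, oldest) -> assign | voices=[61 62 78 60]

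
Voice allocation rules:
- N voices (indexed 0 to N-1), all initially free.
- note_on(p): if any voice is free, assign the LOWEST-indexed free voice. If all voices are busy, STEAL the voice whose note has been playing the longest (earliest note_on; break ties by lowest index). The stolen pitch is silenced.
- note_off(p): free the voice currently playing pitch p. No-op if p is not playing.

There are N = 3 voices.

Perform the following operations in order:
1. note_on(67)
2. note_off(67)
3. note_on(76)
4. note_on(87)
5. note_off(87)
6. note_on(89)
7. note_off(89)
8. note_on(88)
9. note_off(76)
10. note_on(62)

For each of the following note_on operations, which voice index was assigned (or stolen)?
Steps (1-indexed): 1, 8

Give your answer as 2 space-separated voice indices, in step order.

Op 1: note_on(67): voice 0 is free -> assigned | voices=[67 - -]
Op 2: note_off(67): free voice 0 | voices=[- - -]
Op 3: note_on(76): voice 0 is free -> assigned | voices=[76 - -]
Op 4: note_on(87): voice 1 is free -> assigned | voices=[76 87 -]
Op 5: note_off(87): free voice 1 | voices=[76 - -]
Op 6: note_on(89): voice 1 is free -> assigned | voices=[76 89 -]
Op 7: note_off(89): free voice 1 | voices=[76 - -]
Op 8: note_on(88): voice 1 is free -> assigned | voices=[76 88 -]
Op 9: note_off(76): free voice 0 | voices=[- 88 -]
Op 10: note_on(62): voice 0 is free -> assigned | voices=[62 88 -]

Answer: 0 1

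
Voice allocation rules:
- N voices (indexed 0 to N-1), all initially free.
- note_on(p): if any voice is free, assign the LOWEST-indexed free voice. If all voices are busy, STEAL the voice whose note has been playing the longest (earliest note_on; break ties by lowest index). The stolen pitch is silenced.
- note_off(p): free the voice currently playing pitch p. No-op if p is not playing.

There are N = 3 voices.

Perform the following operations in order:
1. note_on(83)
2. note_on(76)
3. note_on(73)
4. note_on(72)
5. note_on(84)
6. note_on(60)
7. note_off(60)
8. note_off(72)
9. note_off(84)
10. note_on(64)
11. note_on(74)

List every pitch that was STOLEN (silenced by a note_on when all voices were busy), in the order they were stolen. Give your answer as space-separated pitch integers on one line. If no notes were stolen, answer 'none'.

Op 1: note_on(83): voice 0 is free -> assigned | voices=[83 - -]
Op 2: note_on(76): voice 1 is free -> assigned | voices=[83 76 -]
Op 3: note_on(73): voice 2 is free -> assigned | voices=[83 76 73]
Op 4: note_on(72): all voices busy, STEAL voice 0 (pitch 83, oldest) -> assign | voices=[72 76 73]
Op 5: note_on(84): all voices busy, STEAL voice 1 (pitch 76, oldest) -> assign | voices=[72 84 73]
Op 6: note_on(60): all voices busy, STEAL voice 2 (pitch 73, oldest) -> assign | voices=[72 84 60]
Op 7: note_off(60): free voice 2 | voices=[72 84 -]
Op 8: note_off(72): free voice 0 | voices=[- 84 -]
Op 9: note_off(84): free voice 1 | voices=[- - -]
Op 10: note_on(64): voice 0 is free -> assigned | voices=[64 - -]
Op 11: note_on(74): voice 1 is free -> assigned | voices=[64 74 -]

Answer: 83 76 73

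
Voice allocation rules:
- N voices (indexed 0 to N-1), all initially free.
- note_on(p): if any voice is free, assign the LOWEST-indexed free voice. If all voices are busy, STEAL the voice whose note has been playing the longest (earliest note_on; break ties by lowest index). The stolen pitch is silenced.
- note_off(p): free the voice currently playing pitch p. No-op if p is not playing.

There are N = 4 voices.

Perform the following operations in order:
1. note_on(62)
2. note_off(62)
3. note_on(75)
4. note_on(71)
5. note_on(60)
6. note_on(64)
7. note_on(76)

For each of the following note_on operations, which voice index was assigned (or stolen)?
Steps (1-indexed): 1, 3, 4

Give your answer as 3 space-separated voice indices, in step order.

Op 1: note_on(62): voice 0 is free -> assigned | voices=[62 - - -]
Op 2: note_off(62): free voice 0 | voices=[- - - -]
Op 3: note_on(75): voice 0 is free -> assigned | voices=[75 - - -]
Op 4: note_on(71): voice 1 is free -> assigned | voices=[75 71 - -]
Op 5: note_on(60): voice 2 is free -> assigned | voices=[75 71 60 -]
Op 6: note_on(64): voice 3 is free -> assigned | voices=[75 71 60 64]
Op 7: note_on(76): all voices busy, STEAL voice 0 (pitch 75, oldest) -> assign | voices=[76 71 60 64]

Answer: 0 0 1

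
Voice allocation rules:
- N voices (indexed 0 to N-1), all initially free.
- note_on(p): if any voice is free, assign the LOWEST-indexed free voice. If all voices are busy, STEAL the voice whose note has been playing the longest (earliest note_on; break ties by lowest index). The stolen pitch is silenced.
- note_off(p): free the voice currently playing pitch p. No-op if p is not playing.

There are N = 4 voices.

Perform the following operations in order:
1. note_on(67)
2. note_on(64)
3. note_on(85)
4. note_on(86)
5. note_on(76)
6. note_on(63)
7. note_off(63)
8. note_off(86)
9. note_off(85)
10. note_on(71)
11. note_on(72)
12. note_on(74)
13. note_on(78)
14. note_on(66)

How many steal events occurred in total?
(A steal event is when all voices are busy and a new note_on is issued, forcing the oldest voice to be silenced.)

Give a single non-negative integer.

Answer: 4

Derivation:
Op 1: note_on(67): voice 0 is free -> assigned | voices=[67 - - -]
Op 2: note_on(64): voice 1 is free -> assigned | voices=[67 64 - -]
Op 3: note_on(85): voice 2 is free -> assigned | voices=[67 64 85 -]
Op 4: note_on(86): voice 3 is free -> assigned | voices=[67 64 85 86]
Op 5: note_on(76): all voices busy, STEAL voice 0 (pitch 67, oldest) -> assign | voices=[76 64 85 86]
Op 6: note_on(63): all voices busy, STEAL voice 1 (pitch 64, oldest) -> assign | voices=[76 63 85 86]
Op 7: note_off(63): free voice 1 | voices=[76 - 85 86]
Op 8: note_off(86): free voice 3 | voices=[76 - 85 -]
Op 9: note_off(85): free voice 2 | voices=[76 - - -]
Op 10: note_on(71): voice 1 is free -> assigned | voices=[76 71 - -]
Op 11: note_on(72): voice 2 is free -> assigned | voices=[76 71 72 -]
Op 12: note_on(74): voice 3 is free -> assigned | voices=[76 71 72 74]
Op 13: note_on(78): all voices busy, STEAL voice 0 (pitch 76, oldest) -> assign | voices=[78 71 72 74]
Op 14: note_on(66): all voices busy, STEAL voice 1 (pitch 71, oldest) -> assign | voices=[78 66 72 74]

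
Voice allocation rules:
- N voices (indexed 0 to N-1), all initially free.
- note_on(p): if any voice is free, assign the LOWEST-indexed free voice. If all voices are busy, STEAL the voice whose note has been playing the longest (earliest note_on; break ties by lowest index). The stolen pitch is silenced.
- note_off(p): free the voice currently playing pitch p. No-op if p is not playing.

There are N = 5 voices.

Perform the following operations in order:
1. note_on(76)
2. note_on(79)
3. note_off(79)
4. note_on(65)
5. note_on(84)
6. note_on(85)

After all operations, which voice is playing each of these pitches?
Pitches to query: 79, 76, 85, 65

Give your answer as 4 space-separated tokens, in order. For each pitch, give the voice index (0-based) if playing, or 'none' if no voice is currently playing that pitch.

Op 1: note_on(76): voice 0 is free -> assigned | voices=[76 - - - -]
Op 2: note_on(79): voice 1 is free -> assigned | voices=[76 79 - - -]
Op 3: note_off(79): free voice 1 | voices=[76 - - - -]
Op 4: note_on(65): voice 1 is free -> assigned | voices=[76 65 - - -]
Op 5: note_on(84): voice 2 is free -> assigned | voices=[76 65 84 - -]
Op 6: note_on(85): voice 3 is free -> assigned | voices=[76 65 84 85 -]

Answer: none 0 3 1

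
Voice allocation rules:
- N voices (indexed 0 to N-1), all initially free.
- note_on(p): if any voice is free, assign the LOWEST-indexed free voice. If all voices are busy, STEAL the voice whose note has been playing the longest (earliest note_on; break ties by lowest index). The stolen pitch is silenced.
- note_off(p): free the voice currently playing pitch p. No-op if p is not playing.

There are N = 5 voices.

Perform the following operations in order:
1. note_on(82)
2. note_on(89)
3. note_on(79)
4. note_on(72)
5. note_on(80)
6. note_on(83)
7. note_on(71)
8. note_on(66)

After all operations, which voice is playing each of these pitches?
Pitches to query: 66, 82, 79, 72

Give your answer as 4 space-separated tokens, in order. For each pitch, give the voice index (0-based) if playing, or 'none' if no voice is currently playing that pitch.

Answer: 2 none none 3

Derivation:
Op 1: note_on(82): voice 0 is free -> assigned | voices=[82 - - - -]
Op 2: note_on(89): voice 1 is free -> assigned | voices=[82 89 - - -]
Op 3: note_on(79): voice 2 is free -> assigned | voices=[82 89 79 - -]
Op 4: note_on(72): voice 3 is free -> assigned | voices=[82 89 79 72 -]
Op 5: note_on(80): voice 4 is free -> assigned | voices=[82 89 79 72 80]
Op 6: note_on(83): all voices busy, STEAL voice 0 (pitch 82, oldest) -> assign | voices=[83 89 79 72 80]
Op 7: note_on(71): all voices busy, STEAL voice 1 (pitch 89, oldest) -> assign | voices=[83 71 79 72 80]
Op 8: note_on(66): all voices busy, STEAL voice 2 (pitch 79, oldest) -> assign | voices=[83 71 66 72 80]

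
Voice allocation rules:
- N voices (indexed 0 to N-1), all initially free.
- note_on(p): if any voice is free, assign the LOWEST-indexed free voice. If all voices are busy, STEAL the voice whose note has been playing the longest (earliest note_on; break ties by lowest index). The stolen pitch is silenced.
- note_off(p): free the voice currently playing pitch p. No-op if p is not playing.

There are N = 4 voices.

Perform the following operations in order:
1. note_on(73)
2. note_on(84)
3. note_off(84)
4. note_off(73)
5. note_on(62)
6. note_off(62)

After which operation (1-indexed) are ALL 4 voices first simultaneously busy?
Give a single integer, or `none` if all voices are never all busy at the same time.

Op 1: note_on(73): voice 0 is free -> assigned | voices=[73 - - -]
Op 2: note_on(84): voice 1 is free -> assigned | voices=[73 84 - -]
Op 3: note_off(84): free voice 1 | voices=[73 - - -]
Op 4: note_off(73): free voice 0 | voices=[- - - -]
Op 5: note_on(62): voice 0 is free -> assigned | voices=[62 - - -]
Op 6: note_off(62): free voice 0 | voices=[- - - -]

Answer: none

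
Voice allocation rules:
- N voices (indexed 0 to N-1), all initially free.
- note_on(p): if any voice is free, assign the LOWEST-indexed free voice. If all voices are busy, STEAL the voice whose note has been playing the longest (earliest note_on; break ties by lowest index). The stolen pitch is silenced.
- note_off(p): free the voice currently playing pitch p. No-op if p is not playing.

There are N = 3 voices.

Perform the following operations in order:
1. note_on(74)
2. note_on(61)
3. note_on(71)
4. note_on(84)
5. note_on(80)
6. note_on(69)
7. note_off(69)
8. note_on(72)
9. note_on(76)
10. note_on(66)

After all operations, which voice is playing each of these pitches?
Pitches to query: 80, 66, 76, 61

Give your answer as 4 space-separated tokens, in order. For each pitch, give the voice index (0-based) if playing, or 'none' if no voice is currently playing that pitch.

Op 1: note_on(74): voice 0 is free -> assigned | voices=[74 - -]
Op 2: note_on(61): voice 1 is free -> assigned | voices=[74 61 -]
Op 3: note_on(71): voice 2 is free -> assigned | voices=[74 61 71]
Op 4: note_on(84): all voices busy, STEAL voice 0 (pitch 74, oldest) -> assign | voices=[84 61 71]
Op 5: note_on(80): all voices busy, STEAL voice 1 (pitch 61, oldest) -> assign | voices=[84 80 71]
Op 6: note_on(69): all voices busy, STEAL voice 2 (pitch 71, oldest) -> assign | voices=[84 80 69]
Op 7: note_off(69): free voice 2 | voices=[84 80 -]
Op 8: note_on(72): voice 2 is free -> assigned | voices=[84 80 72]
Op 9: note_on(76): all voices busy, STEAL voice 0 (pitch 84, oldest) -> assign | voices=[76 80 72]
Op 10: note_on(66): all voices busy, STEAL voice 1 (pitch 80, oldest) -> assign | voices=[76 66 72]

Answer: none 1 0 none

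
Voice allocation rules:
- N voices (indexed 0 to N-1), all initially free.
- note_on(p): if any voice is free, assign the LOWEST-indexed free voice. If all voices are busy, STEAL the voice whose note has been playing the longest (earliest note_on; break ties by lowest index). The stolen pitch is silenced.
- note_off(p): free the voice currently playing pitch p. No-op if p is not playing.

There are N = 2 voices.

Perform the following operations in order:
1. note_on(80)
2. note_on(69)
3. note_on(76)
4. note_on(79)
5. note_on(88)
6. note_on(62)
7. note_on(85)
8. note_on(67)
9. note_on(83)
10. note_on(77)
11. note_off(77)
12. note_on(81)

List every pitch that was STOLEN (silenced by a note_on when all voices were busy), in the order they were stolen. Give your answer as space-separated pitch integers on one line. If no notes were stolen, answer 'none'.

Op 1: note_on(80): voice 0 is free -> assigned | voices=[80 -]
Op 2: note_on(69): voice 1 is free -> assigned | voices=[80 69]
Op 3: note_on(76): all voices busy, STEAL voice 0 (pitch 80, oldest) -> assign | voices=[76 69]
Op 4: note_on(79): all voices busy, STEAL voice 1 (pitch 69, oldest) -> assign | voices=[76 79]
Op 5: note_on(88): all voices busy, STEAL voice 0 (pitch 76, oldest) -> assign | voices=[88 79]
Op 6: note_on(62): all voices busy, STEAL voice 1 (pitch 79, oldest) -> assign | voices=[88 62]
Op 7: note_on(85): all voices busy, STEAL voice 0 (pitch 88, oldest) -> assign | voices=[85 62]
Op 8: note_on(67): all voices busy, STEAL voice 1 (pitch 62, oldest) -> assign | voices=[85 67]
Op 9: note_on(83): all voices busy, STEAL voice 0 (pitch 85, oldest) -> assign | voices=[83 67]
Op 10: note_on(77): all voices busy, STEAL voice 1 (pitch 67, oldest) -> assign | voices=[83 77]
Op 11: note_off(77): free voice 1 | voices=[83 -]
Op 12: note_on(81): voice 1 is free -> assigned | voices=[83 81]

Answer: 80 69 76 79 88 62 85 67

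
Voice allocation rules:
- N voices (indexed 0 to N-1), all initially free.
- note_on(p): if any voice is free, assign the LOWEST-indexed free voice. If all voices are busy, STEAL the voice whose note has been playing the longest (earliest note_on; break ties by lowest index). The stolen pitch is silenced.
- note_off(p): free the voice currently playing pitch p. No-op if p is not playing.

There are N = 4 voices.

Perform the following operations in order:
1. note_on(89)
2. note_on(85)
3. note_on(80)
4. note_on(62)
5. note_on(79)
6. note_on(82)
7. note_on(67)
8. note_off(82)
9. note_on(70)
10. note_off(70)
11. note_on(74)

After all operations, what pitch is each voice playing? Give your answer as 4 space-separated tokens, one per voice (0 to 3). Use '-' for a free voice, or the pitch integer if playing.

Op 1: note_on(89): voice 0 is free -> assigned | voices=[89 - - -]
Op 2: note_on(85): voice 1 is free -> assigned | voices=[89 85 - -]
Op 3: note_on(80): voice 2 is free -> assigned | voices=[89 85 80 -]
Op 4: note_on(62): voice 3 is free -> assigned | voices=[89 85 80 62]
Op 5: note_on(79): all voices busy, STEAL voice 0 (pitch 89, oldest) -> assign | voices=[79 85 80 62]
Op 6: note_on(82): all voices busy, STEAL voice 1 (pitch 85, oldest) -> assign | voices=[79 82 80 62]
Op 7: note_on(67): all voices busy, STEAL voice 2 (pitch 80, oldest) -> assign | voices=[79 82 67 62]
Op 8: note_off(82): free voice 1 | voices=[79 - 67 62]
Op 9: note_on(70): voice 1 is free -> assigned | voices=[79 70 67 62]
Op 10: note_off(70): free voice 1 | voices=[79 - 67 62]
Op 11: note_on(74): voice 1 is free -> assigned | voices=[79 74 67 62]

Answer: 79 74 67 62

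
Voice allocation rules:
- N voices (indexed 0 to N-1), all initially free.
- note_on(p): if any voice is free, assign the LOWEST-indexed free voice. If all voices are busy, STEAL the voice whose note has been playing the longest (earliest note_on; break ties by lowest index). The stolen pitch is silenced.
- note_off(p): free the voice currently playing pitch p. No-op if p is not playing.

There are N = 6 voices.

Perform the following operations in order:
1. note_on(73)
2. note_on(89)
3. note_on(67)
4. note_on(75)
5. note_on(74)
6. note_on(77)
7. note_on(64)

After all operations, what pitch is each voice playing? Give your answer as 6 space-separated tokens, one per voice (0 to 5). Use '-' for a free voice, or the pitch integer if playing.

Answer: 64 89 67 75 74 77

Derivation:
Op 1: note_on(73): voice 0 is free -> assigned | voices=[73 - - - - -]
Op 2: note_on(89): voice 1 is free -> assigned | voices=[73 89 - - - -]
Op 3: note_on(67): voice 2 is free -> assigned | voices=[73 89 67 - - -]
Op 4: note_on(75): voice 3 is free -> assigned | voices=[73 89 67 75 - -]
Op 5: note_on(74): voice 4 is free -> assigned | voices=[73 89 67 75 74 -]
Op 6: note_on(77): voice 5 is free -> assigned | voices=[73 89 67 75 74 77]
Op 7: note_on(64): all voices busy, STEAL voice 0 (pitch 73, oldest) -> assign | voices=[64 89 67 75 74 77]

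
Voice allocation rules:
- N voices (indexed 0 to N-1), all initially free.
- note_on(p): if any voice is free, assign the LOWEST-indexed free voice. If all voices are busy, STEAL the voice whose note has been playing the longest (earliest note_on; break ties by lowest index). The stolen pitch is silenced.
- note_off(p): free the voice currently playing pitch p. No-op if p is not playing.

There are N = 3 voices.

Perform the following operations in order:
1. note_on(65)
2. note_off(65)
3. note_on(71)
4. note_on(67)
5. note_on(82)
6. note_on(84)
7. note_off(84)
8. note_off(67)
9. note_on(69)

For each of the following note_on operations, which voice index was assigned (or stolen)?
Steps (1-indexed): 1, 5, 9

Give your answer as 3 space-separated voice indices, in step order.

Answer: 0 2 0

Derivation:
Op 1: note_on(65): voice 0 is free -> assigned | voices=[65 - -]
Op 2: note_off(65): free voice 0 | voices=[- - -]
Op 3: note_on(71): voice 0 is free -> assigned | voices=[71 - -]
Op 4: note_on(67): voice 1 is free -> assigned | voices=[71 67 -]
Op 5: note_on(82): voice 2 is free -> assigned | voices=[71 67 82]
Op 6: note_on(84): all voices busy, STEAL voice 0 (pitch 71, oldest) -> assign | voices=[84 67 82]
Op 7: note_off(84): free voice 0 | voices=[- 67 82]
Op 8: note_off(67): free voice 1 | voices=[- - 82]
Op 9: note_on(69): voice 0 is free -> assigned | voices=[69 - 82]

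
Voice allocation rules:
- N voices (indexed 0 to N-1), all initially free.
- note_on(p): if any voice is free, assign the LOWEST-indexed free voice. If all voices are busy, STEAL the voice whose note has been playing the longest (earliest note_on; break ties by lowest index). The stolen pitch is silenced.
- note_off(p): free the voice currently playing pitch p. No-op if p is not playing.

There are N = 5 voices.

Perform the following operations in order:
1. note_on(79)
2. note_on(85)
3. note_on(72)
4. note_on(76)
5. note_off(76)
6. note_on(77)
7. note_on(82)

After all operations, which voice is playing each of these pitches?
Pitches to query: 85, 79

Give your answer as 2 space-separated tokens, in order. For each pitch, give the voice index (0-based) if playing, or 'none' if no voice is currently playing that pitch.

Op 1: note_on(79): voice 0 is free -> assigned | voices=[79 - - - -]
Op 2: note_on(85): voice 1 is free -> assigned | voices=[79 85 - - -]
Op 3: note_on(72): voice 2 is free -> assigned | voices=[79 85 72 - -]
Op 4: note_on(76): voice 3 is free -> assigned | voices=[79 85 72 76 -]
Op 5: note_off(76): free voice 3 | voices=[79 85 72 - -]
Op 6: note_on(77): voice 3 is free -> assigned | voices=[79 85 72 77 -]
Op 7: note_on(82): voice 4 is free -> assigned | voices=[79 85 72 77 82]

Answer: 1 0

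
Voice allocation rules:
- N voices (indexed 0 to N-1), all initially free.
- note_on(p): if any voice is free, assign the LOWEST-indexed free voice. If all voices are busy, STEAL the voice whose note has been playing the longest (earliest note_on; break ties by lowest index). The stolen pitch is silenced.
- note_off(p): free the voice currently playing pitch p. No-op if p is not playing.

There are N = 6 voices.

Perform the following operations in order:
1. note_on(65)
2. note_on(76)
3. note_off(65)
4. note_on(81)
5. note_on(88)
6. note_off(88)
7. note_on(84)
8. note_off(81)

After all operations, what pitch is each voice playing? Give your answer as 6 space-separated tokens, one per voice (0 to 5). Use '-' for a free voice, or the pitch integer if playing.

Answer: - 76 84 - - -

Derivation:
Op 1: note_on(65): voice 0 is free -> assigned | voices=[65 - - - - -]
Op 2: note_on(76): voice 1 is free -> assigned | voices=[65 76 - - - -]
Op 3: note_off(65): free voice 0 | voices=[- 76 - - - -]
Op 4: note_on(81): voice 0 is free -> assigned | voices=[81 76 - - - -]
Op 5: note_on(88): voice 2 is free -> assigned | voices=[81 76 88 - - -]
Op 6: note_off(88): free voice 2 | voices=[81 76 - - - -]
Op 7: note_on(84): voice 2 is free -> assigned | voices=[81 76 84 - - -]
Op 8: note_off(81): free voice 0 | voices=[- 76 84 - - -]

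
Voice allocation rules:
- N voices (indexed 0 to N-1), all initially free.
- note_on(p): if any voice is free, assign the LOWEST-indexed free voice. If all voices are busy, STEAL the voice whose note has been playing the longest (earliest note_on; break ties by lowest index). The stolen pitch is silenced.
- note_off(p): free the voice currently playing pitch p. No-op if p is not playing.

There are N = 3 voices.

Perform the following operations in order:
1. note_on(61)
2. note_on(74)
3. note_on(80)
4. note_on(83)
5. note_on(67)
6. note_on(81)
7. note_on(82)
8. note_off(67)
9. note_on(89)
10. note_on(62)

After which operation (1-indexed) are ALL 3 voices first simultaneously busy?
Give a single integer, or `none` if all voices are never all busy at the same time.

Answer: 3

Derivation:
Op 1: note_on(61): voice 0 is free -> assigned | voices=[61 - -]
Op 2: note_on(74): voice 1 is free -> assigned | voices=[61 74 -]
Op 3: note_on(80): voice 2 is free -> assigned | voices=[61 74 80]
Op 4: note_on(83): all voices busy, STEAL voice 0 (pitch 61, oldest) -> assign | voices=[83 74 80]
Op 5: note_on(67): all voices busy, STEAL voice 1 (pitch 74, oldest) -> assign | voices=[83 67 80]
Op 6: note_on(81): all voices busy, STEAL voice 2 (pitch 80, oldest) -> assign | voices=[83 67 81]
Op 7: note_on(82): all voices busy, STEAL voice 0 (pitch 83, oldest) -> assign | voices=[82 67 81]
Op 8: note_off(67): free voice 1 | voices=[82 - 81]
Op 9: note_on(89): voice 1 is free -> assigned | voices=[82 89 81]
Op 10: note_on(62): all voices busy, STEAL voice 2 (pitch 81, oldest) -> assign | voices=[82 89 62]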